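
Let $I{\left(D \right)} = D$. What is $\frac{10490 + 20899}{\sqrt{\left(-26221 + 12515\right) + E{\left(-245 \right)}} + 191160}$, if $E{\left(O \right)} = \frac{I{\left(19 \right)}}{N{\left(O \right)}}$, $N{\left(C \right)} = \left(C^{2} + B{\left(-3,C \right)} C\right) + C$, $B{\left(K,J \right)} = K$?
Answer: $\frac{2123447016600}{12931864154401} - \frac{1684543 i \sqrt{595985}}{12931864154401} \approx 0.1642 - 0.00010056 i$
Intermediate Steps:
$N{\left(C \right)} = C^{2} - 2 C$ ($N{\left(C \right)} = \left(C^{2} - 3 C\right) + C = C^{2} - 2 C$)
$E{\left(O \right)} = \frac{19}{O \left(-2 + O\right)}$
$\frac{10490 + 20899}{\sqrt{\left(-26221 + 12515\right) + E{\left(-245 \right)}} + 191160} = \frac{10490 + 20899}{\sqrt{\left(-26221 + 12515\right) + \frac{19}{\left(-245\right) \left(-2 - 245\right)}} + 191160} = \frac{31389}{\sqrt{-13706 + 19 \left(- \frac{1}{245}\right) \frac{1}{-247}} + 191160} = \frac{31389}{\sqrt{-13706 + 19 \left(- \frac{1}{245}\right) \left(- \frac{1}{247}\right)} + 191160} = \frac{31389}{\sqrt{-13706 + \frac{1}{3185}} + 191160} = \frac{31389}{\sqrt{- \frac{43653609}{3185}} + 191160} = \frac{31389}{\frac{69 i \sqrt{595985}}{455} + 191160} = \frac{31389}{191160 + \frac{69 i \sqrt{595985}}{455}}$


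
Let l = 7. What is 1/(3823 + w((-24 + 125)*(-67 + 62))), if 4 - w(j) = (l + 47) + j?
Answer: 1/4278 ≈ 0.00023375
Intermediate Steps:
w(j) = -50 - j (w(j) = 4 - ((7 + 47) + j) = 4 - (54 + j) = 4 + (-54 - j) = -50 - j)
1/(3823 + w((-24 + 125)*(-67 + 62))) = 1/(3823 + (-50 - (-24 + 125)*(-67 + 62))) = 1/(3823 + (-50 - 101*(-5))) = 1/(3823 + (-50 - 1*(-505))) = 1/(3823 + (-50 + 505)) = 1/(3823 + 455) = 1/4278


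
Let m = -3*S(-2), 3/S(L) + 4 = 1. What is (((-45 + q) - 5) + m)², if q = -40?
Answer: 7569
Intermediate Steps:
S(L) = -1 (S(L) = 3/(-4 + 1) = 3/(-3) = 3*(-⅓) = -1)
m = 3 (m = -3*(-1) = 3)
(((-45 + q) - 5) + m)² = (((-45 - 40) - 5) + 3)² = ((-85 - 5) + 3)² = (-90 + 3)² = (-87)² = 7569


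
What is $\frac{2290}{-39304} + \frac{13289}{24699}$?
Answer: $\frac{232875073}{485384748} \approx 0.47977$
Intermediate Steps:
$\frac{2290}{-39304} + \frac{13289}{24699} = 2290 \left(- \frac{1}{39304}\right) + 13289 \cdot \frac{1}{24699} = - \frac{1145}{19652} + \frac{13289}{24699} = \frac{232875073}{485384748}$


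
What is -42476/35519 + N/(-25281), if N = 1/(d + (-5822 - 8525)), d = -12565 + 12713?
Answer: -15247393863925/12750074957961 ≈ -1.1959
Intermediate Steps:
d = 148
N = -1/14199 (N = 1/(148 + (-5822 - 8525)) = 1/(148 - 14347) = 1/(-14199) = -1/14199 ≈ -7.0428e-5)
-42476/35519 + N/(-25281) = -42476/35519 - 1/14199/(-25281) = -42476*1/35519 - 1/14199*(-1/25281) = -42476/35519 + 1/358964919 = -15247393863925/12750074957961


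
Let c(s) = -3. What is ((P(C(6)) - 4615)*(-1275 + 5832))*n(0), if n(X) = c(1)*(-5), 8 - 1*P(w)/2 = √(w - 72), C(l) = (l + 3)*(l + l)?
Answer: -315184905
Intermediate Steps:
C(l) = 2*l*(3 + l) (C(l) = (3 + l)*(2*l) = 2*l*(3 + l))
P(w) = 16 - 2*√(-72 + w) (P(w) = 16 - 2*√(w - 72) = 16 - 2*√(-72 + w))
n(X) = 15 (n(X) = -3*(-5) = 15)
((P(C(6)) - 4615)*(-1275 + 5832))*n(0) = (((16 - 2*√(-72 + 2*6*(3 + 6))) - 4615)*(-1275 + 5832))*15 = (((16 - 2*√(-72 + 2*6*9)) - 4615)*4557)*15 = (((16 - 2*√(-72 + 108)) - 4615)*4557)*15 = (((16 - 2*√36) - 4615)*4557)*15 = (((16 - 2*6) - 4615)*4557)*15 = (((16 - 12) - 4615)*4557)*15 = ((4 - 4615)*4557)*15 = -4611*4557*15 = -21012327*15 = -315184905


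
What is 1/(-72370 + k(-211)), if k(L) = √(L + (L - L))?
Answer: -72370/5237417111 - I*√211/5237417111 ≈ -1.3818e-5 - 2.7735e-9*I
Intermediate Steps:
k(L) = √L (k(L) = √(L + 0) = √L)
1/(-72370 + k(-211)) = 1/(-72370 + √(-211)) = 1/(-72370 + I*√211)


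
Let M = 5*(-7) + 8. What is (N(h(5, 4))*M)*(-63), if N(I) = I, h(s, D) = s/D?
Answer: 8505/4 ≈ 2126.3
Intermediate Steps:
M = -27 (M = -35 + 8 = -27)
(N(h(5, 4))*M)*(-63) = ((5/4)*(-27))*(-63) = -135/4*(-63) = 8505/4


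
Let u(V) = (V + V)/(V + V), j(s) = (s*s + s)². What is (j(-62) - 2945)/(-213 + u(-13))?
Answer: -14300579/212 ≈ -67456.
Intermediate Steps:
j(s) = (s + s²)² (j(s) = (s² + s)² = (s + s²)²)
u(V) = 1 (u(V) = (2*V)/((2*V)) = (2*V)*(1/(2*V)) = 1)
(j(-62) - 2945)/(-213 + u(-13)) = ((-62)²*(1 - 62)² - 2945)/(-213 + 1) = (3844*(-61)² - 2945)/(-212) = (3844*3721 - 2945)*(-1/212) = (14303524 - 2945)*(-1/212) = 14300579*(-1/212) = -14300579/212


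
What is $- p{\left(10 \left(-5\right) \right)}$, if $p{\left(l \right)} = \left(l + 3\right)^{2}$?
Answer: $-2209$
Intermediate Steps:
$p{\left(l \right)} = \left(3 + l\right)^{2}$
$- p{\left(10 \left(-5\right) \right)} = - \left(3 + 10 \left(-5\right)\right)^{2} = - \left(3 - 50\right)^{2} = - \left(-47\right)^{2} = \left(-1\right) 2209 = -2209$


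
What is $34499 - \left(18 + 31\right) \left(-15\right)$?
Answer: $35234$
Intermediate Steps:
$34499 - \left(18 + 31\right) \left(-15\right) = 34499 - 49 \left(-15\right) = 34499 - -735 = 34499 + 735 = 35234$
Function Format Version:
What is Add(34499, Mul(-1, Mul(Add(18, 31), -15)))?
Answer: 35234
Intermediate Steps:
Add(34499, Mul(-1, Mul(Add(18, 31), -15))) = Add(34499, Mul(-1, Mul(49, -15))) = Add(34499, Mul(-1, -735)) = Add(34499, 735) = 35234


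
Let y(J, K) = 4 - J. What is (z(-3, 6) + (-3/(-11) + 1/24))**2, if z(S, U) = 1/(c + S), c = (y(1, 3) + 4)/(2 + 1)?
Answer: 97969/69696 ≈ 1.4057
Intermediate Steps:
c = 7/3 (c = ((4 - 1*1) + 4)/(2 + 1) = ((4 - 1) + 4)/3 = (3 + 4)*(1/3) = 7*(1/3) = 7/3 ≈ 2.3333)
z(S, U) = 1/(7/3 + S)
(z(-3, 6) + (-3/(-11) + 1/24))**2 = (3/(7 + 3*(-3)) + (-3/(-11) + 1/24))**2 = (3/(7 - 9) + (-3*(-1/11) + 1*(1/24)))**2 = (3/(-2) + (3/11 + 1/24))**2 = (3*(-1/2) + 83/264)**2 = (-3/2 + 83/264)**2 = (-313/264)**2 = 97969/69696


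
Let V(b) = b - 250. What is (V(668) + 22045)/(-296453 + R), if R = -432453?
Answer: -22463/728906 ≈ -0.030817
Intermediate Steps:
V(b) = -250 + b
(V(668) + 22045)/(-296453 + R) = ((-250 + 668) + 22045)/(-296453 - 432453) = (418 + 22045)/(-728906) = 22463*(-1/728906) = -22463/728906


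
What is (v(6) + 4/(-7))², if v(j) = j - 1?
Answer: 961/49 ≈ 19.612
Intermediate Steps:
v(j) = -1 + j
(v(6) + 4/(-7))² = ((-1 + 6) + 4/(-7))² = (5 + 4*(-⅐))² = (5 - 4/7)² = (31/7)² = 961/49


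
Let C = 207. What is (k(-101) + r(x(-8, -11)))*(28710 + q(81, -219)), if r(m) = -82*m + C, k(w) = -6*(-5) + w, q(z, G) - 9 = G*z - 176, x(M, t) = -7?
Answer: 7670840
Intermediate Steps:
q(z, G) = -167 + G*z (q(z, G) = 9 + (G*z - 176) = 9 + (-176 + G*z) = -167 + G*z)
k(w) = 30 + w
r(m) = 207 - 82*m (r(m) = -82*m + 207 = 207 - 82*m)
(k(-101) + r(x(-8, -11)))*(28710 + q(81, -219)) = ((30 - 101) + (207 - 82*(-7)))*(28710 + (-167 - 219*81)) = (-71 + (207 + 574))*(28710 + (-167 - 17739)) = (-71 + 781)*(28710 - 17906) = 710*10804 = 7670840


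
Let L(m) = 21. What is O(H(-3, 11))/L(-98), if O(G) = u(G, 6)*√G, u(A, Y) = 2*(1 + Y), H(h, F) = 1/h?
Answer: 2*I*√3/9 ≈ 0.3849*I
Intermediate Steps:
u(A, Y) = 2 + 2*Y
O(G) = 14*√G (O(G) = (2 + 2*6)*√G = (2 + 12)*√G = 14*√G)
O(H(-3, 11))/L(-98) = (14*√(1/(-3)))/21 = (14*√(-⅓))*(1/21) = (14*(I*√3/3))*(1/21) = (14*I*√3/3)*(1/21) = 2*I*√3/9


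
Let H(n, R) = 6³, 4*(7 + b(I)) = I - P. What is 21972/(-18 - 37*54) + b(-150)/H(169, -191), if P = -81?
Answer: -66595/6048 ≈ -11.011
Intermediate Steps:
b(I) = 53/4 + I/4 (b(I) = -7 + (I - 1*(-81))/4 = -7 + (I + 81)/4 = -7 + (81 + I)/4 = -7 + (81/4 + I/4) = 53/4 + I/4)
H(n, R) = 216
21972/(-18 - 37*54) + b(-150)/H(169, -191) = 21972/(-18 - 37*54) + (53/4 + (¼)*(-150))/216 = 21972/(-18 - 1998) + (53/4 - 75/2)*(1/216) = 21972/(-2016) - 97/4*1/216 = 21972*(-1/2016) - 97/864 = -1831/168 - 97/864 = -66595/6048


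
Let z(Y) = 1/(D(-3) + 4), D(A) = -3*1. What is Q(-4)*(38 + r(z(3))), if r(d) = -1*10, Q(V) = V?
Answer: -112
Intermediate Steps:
D(A) = -3
z(Y) = 1 (z(Y) = 1/(-3 + 4) = 1/1 = 1)
r(d) = -10
Q(-4)*(38 + r(z(3))) = -4*(38 - 10) = -4*28 = -112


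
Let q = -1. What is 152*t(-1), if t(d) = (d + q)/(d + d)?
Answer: 152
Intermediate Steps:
t(d) = (-1 + d)/(2*d) (t(d) = (d - 1)/(d + d) = (-1 + d)/((2*d)) = (-1 + d)*(1/(2*d)) = (-1 + d)/(2*d))
152*t(-1) = 152*((1/2)*(-1 - 1)/(-1)) = 152*((1/2)*(-1)*(-2)) = 152*1 = 152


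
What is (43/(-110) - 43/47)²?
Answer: 45576001/26728900 ≈ 1.7051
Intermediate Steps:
(43/(-110) - 43/47)² = (43*(-1/110) - 43*1/47)² = (-43/110 - 43/47)² = (-6751/5170)² = 45576001/26728900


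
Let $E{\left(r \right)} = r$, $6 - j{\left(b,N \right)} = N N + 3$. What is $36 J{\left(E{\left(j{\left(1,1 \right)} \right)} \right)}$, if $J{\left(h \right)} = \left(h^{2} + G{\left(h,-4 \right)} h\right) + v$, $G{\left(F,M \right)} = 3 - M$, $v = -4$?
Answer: $504$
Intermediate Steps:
$j{\left(b,N \right)} = 3 - N^{2}$ ($j{\left(b,N \right)} = 6 - \left(N N + 3\right) = 6 - \left(N^{2} + 3\right) = 6 - \left(3 + N^{2}\right) = 3 - N^{2}$)
$J{\left(h \right)} = -4 + h^{2} + 7 h$ ($J{\left(h \right)} = \left(h^{2} + \left(3 - -4\right) h\right) - 4 = \left(h^{2} + \left(3 + 4\right) h\right) - 4 = \left(h^{2} + 7 h\right) - 4 = -4 + h^{2} + 7 h$)
$36 J{\left(E{\left(j{\left(1,1 \right)} \right)} \right)} = 36 \left(-4 + \left(3 - 1^{2}\right)^{2} + 7 \left(3 - 1^{2}\right)\right) = 36 \left(-4 + \left(3 - 1\right)^{2} + 7 \left(3 - 1\right)\right) = 36 \left(-4 + 2^{2} + 7 \cdot 2\right) = 36 \left(-4 + 4 + 14\right) = 36 \cdot 14 = 504$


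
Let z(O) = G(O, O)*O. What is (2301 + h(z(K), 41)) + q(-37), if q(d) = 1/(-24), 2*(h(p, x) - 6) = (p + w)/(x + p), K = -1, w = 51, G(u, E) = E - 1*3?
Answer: 166145/72 ≈ 2307.6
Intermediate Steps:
G(u, E) = -3 + E (G(u, E) = E - 3 = -3 + E)
z(O) = O*(-3 + O) (z(O) = (-3 + O)*O = O*(-3 + O))
h(p, x) = 6 + (51 + p)/(2*(p + x)) (h(p, x) = 6 + ((p + 51)/(x + p))/2 = 6 + ((51 + p)/(p + x))/2 = 6 + (51 + p)/(2*(p + x)))
q(d) = -1/24
(2301 + h(z(K), 41)) + q(-37) = (2301 + (51 + 12*41 + 13*(-(-3 - 1)))/(2*(-(-3 - 1) + 41))) - 1/24 = (2301 + (51 + 492 + 13*(-1*(-4)))/(2*(-1*(-4) + 41))) - 1/24 = (2301 + (51 + 492 + 13*4)/(2*(4 + 41))) - 1/24 = (2301 + (1/2)*(51 + 492 + 52)/45) - 1/24 = (2301 + (1/2)*(1/45)*595) - 1/24 = (2301 + 119/18) - 1/24 = 41537/18 - 1/24 = 166145/72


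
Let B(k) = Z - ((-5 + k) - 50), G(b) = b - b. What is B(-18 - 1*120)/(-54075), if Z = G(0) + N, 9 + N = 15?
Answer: -199/54075 ≈ -0.0036801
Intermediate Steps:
N = 6 (N = -9 + 15 = 6)
G(b) = 0
Z = 6 (Z = 0 + 6 = 6)
B(k) = 61 - k (B(k) = 6 - ((-5 + k) - 50) = 6 - (-55 + k) = 6 + (55 - k) = 61 - k)
B(-18 - 1*120)/(-54075) = (61 - (-18 - 1*120))/(-54075) = (61 - (-18 - 120))*(-1/54075) = (61 - 1*(-138))*(-1/54075) = (61 + 138)*(-1/54075) = 199*(-1/54075) = -199/54075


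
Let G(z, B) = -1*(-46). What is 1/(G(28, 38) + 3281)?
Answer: 1/3327 ≈ 0.00030057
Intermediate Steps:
G(z, B) = 46
1/(G(28, 38) + 3281) = 1/(46 + 3281) = 1/3327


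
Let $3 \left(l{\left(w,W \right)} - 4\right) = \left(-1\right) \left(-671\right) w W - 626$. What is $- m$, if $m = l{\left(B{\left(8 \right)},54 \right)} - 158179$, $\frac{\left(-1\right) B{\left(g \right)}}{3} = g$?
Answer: $\frac{1344767}{3} \approx 4.4826 \cdot 10^{5}$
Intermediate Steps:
$B{\left(g \right)} = - 3 g$
$l{\left(w,W \right)} = - \frac{614}{3} + \frac{671 W w}{3}$ ($l{\left(w,W \right)} = 4 + \frac{\left(-1\right) \left(-671\right) w W - 626}{3} = 4 + \frac{671 w W - 626}{3} = 4 + \frac{671 W w - 626}{3} = 4 + \frac{-626 + 671 W w}{3} = 4 + \left(- \frac{626}{3} + \frac{671 W w}{3}\right) = - \frac{614}{3} + \frac{671 W w}{3}$)
$m = - \frac{1344767}{3}$ ($m = \left(- \frac{614}{3} + \frac{671}{3} \cdot 54 \left(\left(-3\right) 8\right)\right) - 158179 = \left(- \frac{614}{3} + \frac{671}{3} \cdot 54 \left(-24\right)\right) - 158179 = \left(- \frac{614}{3} - 289872\right) - 158179 = - \frac{870230}{3} - 158179 = - \frac{1344767}{3} \approx -4.4826 \cdot 10^{5}$)
$- m = \left(-1\right) \left(- \frac{1344767}{3}\right) = \frac{1344767}{3}$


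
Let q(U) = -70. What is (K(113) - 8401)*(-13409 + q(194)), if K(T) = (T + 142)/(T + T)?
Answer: 25588142709/226 ≈ 1.1322e+8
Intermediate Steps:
K(T) = (142 + T)/(2*T) (K(T) = (142 + T)/((2*T)) = (142 + T)*(1/(2*T)) = (142 + T)/(2*T))
(K(113) - 8401)*(-13409 + q(194)) = ((½)*(142 + 113)/113 - 8401)*(-13409 - 70) = ((½)*(1/113)*255 - 8401)*(-13479) = (255/226 - 8401)*(-13479) = -1898371/226*(-13479) = 25588142709/226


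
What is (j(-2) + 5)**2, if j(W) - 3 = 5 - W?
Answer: 225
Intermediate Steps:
j(W) = 8 - W (j(W) = 3 + (5 - W) = 8 - W)
(j(-2) + 5)**2 = ((8 - 1*(-2)) + 5)**2 = ((8 + 2) + 5)**2 = (10 + 5)**2 = 15**2 = 225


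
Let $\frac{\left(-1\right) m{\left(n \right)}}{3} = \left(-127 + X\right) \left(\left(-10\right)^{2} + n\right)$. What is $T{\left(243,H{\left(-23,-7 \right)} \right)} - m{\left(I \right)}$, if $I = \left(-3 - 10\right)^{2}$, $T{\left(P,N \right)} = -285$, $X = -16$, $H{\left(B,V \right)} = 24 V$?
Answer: $-115686$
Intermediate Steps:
$I = 169$ ($I = \left(-13\right)^{2} = 169$)
$m{\left(n \right)} = 42900 + 429 n$ ($m{\left(n \right)} = - 3 \left(-127 - 16\right) \left(\left(-10\right)^{2} + n\right) = - 3 \left(- 143 \left(100 + n\right)\right) = - 3 \left(-14300 - 143 n\right) = 42900 + 429 n$)
$T{\left(243,H{\left(-23,-7 \right)} \right)} - m{\left(I \right)} = -285 - \left(42900 + 429 \cdot 169\right) = -285 - \left(42900 + 72501\right) = -285 - 115401 = -115686$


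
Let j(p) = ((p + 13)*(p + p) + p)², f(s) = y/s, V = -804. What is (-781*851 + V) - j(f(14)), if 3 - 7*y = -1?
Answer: -3836107397151/5764801 ≈ -6.6544e+5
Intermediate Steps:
y = 4/7 (y = 3/7 - ⅐*(-1) = 3/7 + ⅐ = 4/7 ≈ 0.57143)
f(s) = 4/(7*s)
j(p) = (p + 2*p*(13 + p))² (j(p) = ((13 + p)*(2*p) + p)² = (2*p*(13 + p) + p)² = (p + 2*p*(13 + p))²)
(-781*851 + V) - j(f(14)) = (-781*851 - 804) - ((4/7)/14)²*(27 + 2*((4/7)/14))² = (-664631 - 804) - ((4/7)*(1/14))²*(27 + 2*((4/7)*(1/14)))² = -665435 - (2/49)²*(27 + 2*(2/49))² = -665435 - 4*(27 + 4/49)²/2401 = -665435 - 4*(1327/49)²/2401 = -665435 - 4*1760929/(2401*2401) = -665435 - 1*7043716/5764801 = -665435 - 7043716/5764801 = -3836107397151/5764801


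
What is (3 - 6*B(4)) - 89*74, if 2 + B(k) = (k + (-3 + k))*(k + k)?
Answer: -6811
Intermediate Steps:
B(k) = -2 + 2*k*(-3 + 2*k) (B(k) = -2 + (k + (-3 + k))*(k + k) = -2 + (-3 + 2*k)*(2*k) = -2 + 2*k*(-3 + 2*k))
(3 - 6*B(4)) - 89*74 = (3 - 6*(-2 - 6*4 + 4*4²)) - 89*74 = (3 - 6*(-2 - 24 + 4*16)) - 6586 = (3 - 6*(-2 - 24 + 64)) - 6586 = (3 - 6*38) - 6586 = (3 - 228) - 6586 = -225 - 6586 = -6811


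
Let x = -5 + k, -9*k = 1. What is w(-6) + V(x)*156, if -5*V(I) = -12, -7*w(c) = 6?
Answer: 13074/35 ≈ 373.54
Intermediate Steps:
k = -⅑ (k = -⅑*1 = -⅑ ≈ -0.11111)
w(c) = -6/7 (w(c) = -⅐*6 = -6/7)
x = -46/9 (x = -5 - ⅑ = -46/9 ≈ -5.1111)
V(I) = 12/5 (V(I) = -⅕*(-12) = 12/5)
w(-6) + V(x)*156 = -6/7 + (12/5)*156 = -6/7 + 1872/5 = 13074/35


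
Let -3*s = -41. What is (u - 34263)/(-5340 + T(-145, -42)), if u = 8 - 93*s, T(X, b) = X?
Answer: 35526/5485 ≈ 6.4769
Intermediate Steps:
s = 41/3 (s = -⅓*(-41) = 41/3 ≈ 13.667)
u = -1263 (u = 8 - 93*41/3 = 8 - 1271 = -1263)
(u - 34263)/(-5340 + T(-145, -42)) = (-1263 - 34263)/(-5340 - 145) = -35526/(-5485) = -35526*(-1/5485) = 35526/5485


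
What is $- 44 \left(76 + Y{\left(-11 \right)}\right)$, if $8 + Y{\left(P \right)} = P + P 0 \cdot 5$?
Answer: $-2508$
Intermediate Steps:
$Y{\left(P \right)} = -8 + P$ ($Y{\left(P \right)} = -8 + \left(P + P 0 \cdot 5\right) = -8 + \left(P + 0 \cdot 5\right) = -8 + \left(P + 0\right) = -8 + P$)
$- 44 \left(76 + Y{\left(-11 \right)}\right) = - 44 \left(76 - 19\right) = \left(-44\right) 57 = -2508$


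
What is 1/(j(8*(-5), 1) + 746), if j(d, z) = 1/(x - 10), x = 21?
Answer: 11/8207 ≈ 0.0013403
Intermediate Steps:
j(d, z) = 1/11 (j(d, z) = 1/(21 - 10) = 1/11)
1/(j(8*(-5), 1) + 746) = 1/(1/11 + 746) = 1/(8207/11) = 11/8207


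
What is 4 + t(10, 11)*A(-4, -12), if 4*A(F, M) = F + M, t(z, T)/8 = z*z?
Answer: -3196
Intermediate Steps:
t(z, T) = 8*z**2 (t(z, T) = 8*(z*z) = 8*z**2)
A(F, M) = F/4 + M/4 (A(F, M) = (F + M)/4 = F/4 + M/4)
4 + t(10, 11)*A(-4, -12) = 4 + (8*10**2)*((1/4)*(-4) + (1/4)*(-12)) = 4 + (8*100)*(-1 - 3) = 4 + 800*(-4) = 4 - 3200 = -3196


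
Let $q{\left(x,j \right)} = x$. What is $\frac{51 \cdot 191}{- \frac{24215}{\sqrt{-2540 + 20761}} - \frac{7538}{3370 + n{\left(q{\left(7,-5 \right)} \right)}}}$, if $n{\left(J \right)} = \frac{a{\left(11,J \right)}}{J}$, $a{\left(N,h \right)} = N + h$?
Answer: $\frac{55275048175053252}{81688312564243331} - \frac{32865967267589040 \sqrt{18221}}{81688312564243331} \approx -53.632$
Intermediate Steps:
$n{\left(J \right)} = \frac{11 + J}{J}$
$\frac{51 \cdot 191}{- \frac{24215}{\sqrt{-2540 + 20761}} - \frac{7538}{3370 + n{\left(q{\left(7,-5 \right)} \right)}}} = \frac{51 \cdot 191}{- \frac{24215}{\sqrt{-2540 + 20761}} - \frac{7538}{3370 + \frac{11 + 7}{7}}} = \frac{9741}{- \frac{24215}{\sqrt{18221}} - \frac{7538}{3370 + \frac{1}{7} \cdot 18}} = \frac{9741}{- 24215 \frac{\sqrt{18221}}{18221} - \frac{7538}{3370 + \frac{18}{7}}} = \frac{9741}{- \frac{24215 \sqrt{18221}}{18221} - \frac{7538}{\frac{23608}{7}}} = \frac{9741}{- \frac{24215 \sqrt{18221}}{18221} - \frac{26383}{11804}} = \frac{9741}{- \frac{26383}{11804} - \frac{24215 \sqrt{18221}}{18221}}$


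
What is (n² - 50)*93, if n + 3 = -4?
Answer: -93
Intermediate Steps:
n = -7 (n = -3 - 4 = -7)
(n² - 50)*93 = ((-7)² - 50)*93 = (49 - 50)*93 = -1*93 = -93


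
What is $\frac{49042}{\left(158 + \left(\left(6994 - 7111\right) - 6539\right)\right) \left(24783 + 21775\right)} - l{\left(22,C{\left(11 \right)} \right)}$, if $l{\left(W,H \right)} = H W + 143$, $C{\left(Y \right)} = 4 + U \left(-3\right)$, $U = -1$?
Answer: $- \frac{44926306295}{151266942} \approx -297.0$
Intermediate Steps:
$C{\left(Y \right)} = 7$ ($C{\left(Y \right)} = 4 - -3 = 4 + 3 = 7$)
$l{\left(W,H \right)} = 143 + H W$
$\frac{49042}{\left(158 + \left(\left(6994 - 7111\right) - 6539\right)\right) \left(24783 + 21775\right)} - l{\left(22,C{\left(11 \right)} \right)} = \frac{49042}{\left(158 + \left(\left(6994 - 7111\right) - 6539\right)\right) \left(24783 + 21775\right)} - \left(143 + 7 \cdot 22\right) = \frac{49042}{\left(158 - 6656\right) 46558} - \left(143 + 154\right) = \frac{49042}{\left(158 - 6656\right) 46558} - 297 = \frac{49042}{\left(-6498\right) 46558} - 297 = \frac{49042}{-302533884} - 297 = 49042 \left(- \frac{1}{302533884}\right) - 297 = - \frac{24521}{151266942} - 297 = - \frac{44926306295}{151266942}$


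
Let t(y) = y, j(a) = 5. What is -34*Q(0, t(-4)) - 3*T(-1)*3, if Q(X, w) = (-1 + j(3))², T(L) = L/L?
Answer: -553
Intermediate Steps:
T(L) = 1
Q(X, w) = 16 (Q(X, w) = (-1 + 5)² = 4² = 16)
-34*Q(0, t(-4)) - 3*T(-1)*3 = -34*16 - 3*1*3 = -544 - 3*3 = -544 - 9 = -553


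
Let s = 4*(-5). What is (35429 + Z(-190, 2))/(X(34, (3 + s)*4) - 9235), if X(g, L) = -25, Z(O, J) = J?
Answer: -35431/9260 ≈ -3.8262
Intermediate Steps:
s = -20
(35429 + Z(-190, 2))/(X(34, (3 + s)*4) - 9235) = (35429 + 2)/(-25 - 9235) = 35431/(-9260) = 35431*(-1/9260) = -35431/9260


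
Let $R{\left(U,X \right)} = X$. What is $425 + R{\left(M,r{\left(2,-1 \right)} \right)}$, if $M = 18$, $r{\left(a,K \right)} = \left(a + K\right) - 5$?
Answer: $421$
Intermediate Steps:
$r{\left(a,K \right)} = -5 + K + a$ ($r{\left(a,K \right)} = \left(K + a\right) - 5 = -5 + K + a$)
$425 + R{\left(M,r{\left(2,-1 \right)} \right)} = 425 - 4 = 421$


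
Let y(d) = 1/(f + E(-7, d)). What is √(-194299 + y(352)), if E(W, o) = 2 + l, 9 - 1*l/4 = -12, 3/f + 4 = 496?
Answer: I*√38655982893255/14105 ≈ 440.79*I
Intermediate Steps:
f = 1/164 (f = 3/(-4 + 496) = 3/492 = 3*(1/492) = 1/164 ≈ 0.0060976)
l = 84 (l = 36 - 4*(-12) = 36 + 48 = 84)
E(W, o) = 86 (E(W, o) = 2 + 84 = 86)
y(d) = 164/14105 (y(d) = 1/(1/164 + 86) = 1/(14105/164) = 164/14105)
√(-194299 + y(352)) = √(-194299 + 164/14105) = √(-2740587231/14105) = I*√38655982893255/14105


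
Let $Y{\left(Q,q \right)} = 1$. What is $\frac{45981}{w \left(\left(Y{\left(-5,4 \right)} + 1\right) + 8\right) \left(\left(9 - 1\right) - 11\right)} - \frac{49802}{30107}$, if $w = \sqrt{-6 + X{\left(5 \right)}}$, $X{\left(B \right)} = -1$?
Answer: $- \frac{49802}{30107} + \frac{15327 i \sqrt{7}}{70} \approx -1.6542 + 579.31 i$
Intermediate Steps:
$w = i \sqrt{7}$ ($w = \sqrt{-6 - 1} = \sqrt{-7} = i \sqrt{7} \approx 2.6458 i$)
$\frac{45981}{w \left(\left(Y{\left(-5,4 \right)} + 1\right) + 8\right) \left(\left(9 - 1\right) - 11\right)} - \frac{49802}{30107} = \frac{45981}{i \sqrt{7} \left(\left(1 + 1\right) + 8\right) \left(\left(9 - 1\right) - 11\right)} - \frac{49802}{30107} = \frac{45981}{i \sqrt{7} \left(2 + 8\right) \left(\left(9 - 1\right) - 11\right)} - \frac{49802}{30107} = \frac{45981}{i \sqrt{7} \cdot 10 \left(8 - 11\right)} - \frac{49802}{30107} = \frac{45981}{10 i \sqrt{7} \left(-3\right)} - \frac{49802}{30107} = \frac{45981}{\left(-30\right) i \sqrt{7}} - \frac{49802}{30107} = 45981 \frac{i \sqrt{7}}{210} - \frac{49802}{30107} = \frac{15327 i \sqrt{7}}{70} - \frac{49802}{30107} = - \frac{49802}{30107} + \frac{15327 i \sqrt{7}}{70}$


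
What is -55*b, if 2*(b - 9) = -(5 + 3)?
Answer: -275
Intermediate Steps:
b = 5 (b = 9 + (-(5 + 3))/2 = 9 + (-1*8)/2 = 9 + (1/2)*(-8) = 9 - 4 = 5)
-55*b = -55*5 = -275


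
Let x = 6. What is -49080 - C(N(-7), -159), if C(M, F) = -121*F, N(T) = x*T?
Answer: -68319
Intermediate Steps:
N(T) = 6*T
-49080 - C(N(-7), -159) = -49080 - (-121)*(-159) = -49080 - 1*19239 = -49080 - 19239 = -68319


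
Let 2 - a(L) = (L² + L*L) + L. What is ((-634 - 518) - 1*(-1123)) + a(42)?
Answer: -3597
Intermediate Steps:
a(L) = 2 - L - 2*L² (a(L) = 2 - ((L² + L*L) + L) = 2 - ((L² + L²) + L) = 2 - (2*L² + L) = 2 - (L + 2*L²) = 2 + (-L - 2*L²) = 2 - L - 2*L²)
((-634 - 518) - 1*(-1123)) + a(42) = ((-634 - 518) - 1*(-1123)) + (2 - 1*42 - 2*42²) = (-1152 + 1123) + (2 - 42 - 2*1764) = -29 + (2 - 42 - 3528) = -29 - 3568 = -3597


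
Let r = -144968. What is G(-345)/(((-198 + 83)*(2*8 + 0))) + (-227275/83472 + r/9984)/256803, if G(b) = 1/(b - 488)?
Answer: -3549965929829/53389653466050720 ≈ -6.6492e-5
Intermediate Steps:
G(b) = 1/(-488 + b)
G(-345)/(((-198 + 83)*(2*8 + 0))) + (-227275/83472 + r/9984)/256803 = 1/((-488 - 345)*(((-198 + 83)*(2*8 + 0)))) + (-227275/83472 - 144968/9984)/256803 = 1/((-833)*((-115*(16 + 0)))) + (-227275*1/83472 - 144968*1/9984)*(1/256803) = -1/(833*((-115*16))) + (-227275/83472 - 18121/1248)*(1/256803) = -1/833/(-1840) - 37421569/2170272*1/256803 = -1/833*(-1/1840) - 37421569/557332360416 = 1/1532720 - 37421569/557332360416 = -3549965929829/53389653466050720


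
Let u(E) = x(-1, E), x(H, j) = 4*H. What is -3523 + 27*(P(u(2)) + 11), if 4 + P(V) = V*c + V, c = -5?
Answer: -2902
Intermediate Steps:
u(E) = -4 (u(E) = 4*(-1) = -4)
P(V) = -4 - 4*V (P(V) = -4 + (V*(-5) + V) = -4 + (-5*V + V) = -4 - 4*V)
-3523 + 27*(P(u(2)) + 11) = -3523 + 27*((-4 - 4*(-4)) + 11) = -3523 + 27*((-4 + 16) + 11) = -3523 + 27*(12 + 11) = -3523 + 27*23 = -3523 + 621 = -2902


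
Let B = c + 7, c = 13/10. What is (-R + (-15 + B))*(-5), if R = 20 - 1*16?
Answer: 107/2 ≈ 53.500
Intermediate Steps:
c = 13/10 (c = 13*(⅒) = 13/10 ≈ 1.3000)
B = 83/10 (B = 13/10 + 7 = 83/10 ≈ 8.3000)
R = 4 (R = 20 - 16 = 4)
(-R + (-15 + B))*(-5) = (-1*4 + (-15 + 83/10))*(-5) = (-4 - 67/10)*(-5) = -107/10*(-5) = 107/2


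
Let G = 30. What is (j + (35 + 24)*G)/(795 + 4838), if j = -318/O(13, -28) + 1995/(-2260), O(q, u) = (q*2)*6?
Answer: 10383355/33099508 ≈ 0.31370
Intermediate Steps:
O(q, u) = 12*q (O(q, u) = (2*q)*6 = 12*q)
j = -17165/5876 (j = -318/(12*13) + 1995/(-2260) = -318/156 + 1995*(-1/2260) = -318*1/156 - 399/452 = -53/26 - 399/452 = -17165/5876 ≈ -2.9212)
(j + (35 + 24)*G)/(795 + 4838) = (-17165/5876 + (35 + 24)*30)/(795 + 4838) = (-17165/5876 + 59*30)/5633 = (-17165/5876 + 1770)*(1/5633) = (10383355/5876)*(1/5633) = 10383355/33099508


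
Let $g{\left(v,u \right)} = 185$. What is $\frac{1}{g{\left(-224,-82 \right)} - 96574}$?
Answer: $- \frac{1}{96389} \approx -1.0375 \cdot 10^{-5}$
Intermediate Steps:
$\frac{1}{g{\left(-224,-82 \right)} - 96574} = \frac{1}{185 - 96574} = \frac{1}{-96389} = - \frac{1}{96389}$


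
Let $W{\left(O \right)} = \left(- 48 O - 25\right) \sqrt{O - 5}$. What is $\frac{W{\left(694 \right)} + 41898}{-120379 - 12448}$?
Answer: $- \frac{41898}{132827} + \frac{33337 \sqrt{689}}{132827} \approx 6.2725$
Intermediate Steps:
$W{\left(O \right)} = \sqrt{-5 + O} \left(-25 - 48 O\right)$ ($W{\left(O \right)} = \left(-25 - 48 O\right) \sqrt{-5 + O} = \sqrt{-5 + O} \left(-25 - 48 O\right)$)
$\frac{W{\left(694 \right)} + 41898}{-120379 - 12448} = \frac{\sqrt{-5 + 694} \left(-25 - 33312\right) + 41898}{-120379 - 12448} = \frac{\sqrt{689} \left(-25 - 33312\right) + 41898}{-132827} = \left(\sqrt{689} \left(-33337\right) + 41898\right) \left(- \frac{1}{132827}\right) = \left(- 33337 \sqrt{689} + 41898\right) \left(- \frac{1}{132827}\right) = \left(41898 - 33337 \sqrt{689}\right) \left(- \frac{1}{132827}\right) = - \frac{41898}{132827} + \frac{33337 \sqrt{689}}{132827}$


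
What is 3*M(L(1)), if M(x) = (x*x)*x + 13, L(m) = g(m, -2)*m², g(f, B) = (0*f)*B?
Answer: 39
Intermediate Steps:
g(f, B) = 0 (g(f, B) = 0*B = 0)
L(m) = 0 (L(m) = 0*m² = 0)
M(x) = 13 + x³ (M(x) = x²*x + 13 = x³ + 13 = 13 + x³)
3*M(L(1)) = 3*(13 + 0³) = 3*(13 + 0) = 3*13 = 39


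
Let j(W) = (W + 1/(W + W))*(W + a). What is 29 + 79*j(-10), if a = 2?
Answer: 31903/5 ≈ 6380.6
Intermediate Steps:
j(W) = (2 + W)*(W + 1/(2*W)) (j(W) = (W + 1/(W + W))*(W + 2) = (W + 1/(2*W))*(2 + W) = (2 + W)*(W + 1/(2*W)))
29 + 79*j(-10) = 29 + 79*(½ + 1/(-10) + (-10)² + 2*(-10)) = 29 + 79*(½ - ⅒ + 100 - 20) = 29 + 79*(402/5) = 29 + 31758/5 = 31903/5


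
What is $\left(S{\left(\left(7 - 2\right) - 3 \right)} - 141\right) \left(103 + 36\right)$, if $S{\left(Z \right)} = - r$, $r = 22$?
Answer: $-22657$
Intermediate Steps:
$S{\left(Z \right)} = -22$ ($S{\left(Z \right)} = \left(-1\right) 22 = -22$)
$\left(S{\left(\left(7 - 2\right) - 3 \right)} - 141\right) \left(103 + 36\right) = \left(-22 - 141\right) \left(103 + 36\right) = \left(-163\right) 139 = -22657$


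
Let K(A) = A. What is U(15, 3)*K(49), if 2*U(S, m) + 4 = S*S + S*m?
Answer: 6517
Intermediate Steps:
U(S, m) = -2 + S²/2 + S*m/2 (U(S, m) = -2 + (S*S + S*m)/2 = -2 + (S² + S*m)/2 = -2 + (S²/2 + S*m/2) = -2 + S²/2 + S*m/2)
U(15, 3)*K(49) = (-2 + (½)*15² + (½)*15*3)*49 = (-2 + (½)*225 + 45/2)*49 = (-2 + 225/2 + 45/2)*49 = 133*49 = 6517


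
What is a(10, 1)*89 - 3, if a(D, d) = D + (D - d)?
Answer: 1688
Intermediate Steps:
a(D, d) = -d + 2*D
a(10, 1)*89 - 3 = (-1*1 + 2*10)*89 - 3 = (-1 + 20)*89 - 3 = 19*89 - 3 = 1691 - 3 = 1688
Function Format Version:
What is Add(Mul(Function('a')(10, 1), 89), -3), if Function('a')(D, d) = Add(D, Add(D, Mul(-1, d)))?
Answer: 1688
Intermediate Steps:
Function('a')(D, d) = Add(Mul(-1, d), Mul(2, D))
Add(Mul(Function('a')(10, 1), 89), -3) = Add(Mul(Add(Mul(-1, 1), Mul(2, 10)), 89), -3) = Add(Mul(Add(-1, 20), 89), -3) = Add(Mul(19, 89), -3) = Add(1691, -3) = 1688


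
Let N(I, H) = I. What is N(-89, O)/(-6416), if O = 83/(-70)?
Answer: 89/6416 ≈ 0.013872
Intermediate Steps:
O = -83/70 (O = 83*(-1/70) = -83/70 ≈ -1.1857)
N(-89, O)/(-6416) = -89/(-6416) = -89*(-1/6416) = 89/6416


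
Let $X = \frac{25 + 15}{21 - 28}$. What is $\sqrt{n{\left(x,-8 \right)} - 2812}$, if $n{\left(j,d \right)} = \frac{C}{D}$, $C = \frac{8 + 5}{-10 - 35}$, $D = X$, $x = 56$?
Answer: $\frac{i \sqrt{10123018}}{60} \approx 53.028 i$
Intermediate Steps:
$X = - \frac{40}{7}$ ($X = \frac{40}{-7} = 40 \left(- \frac{1}{7}\right) = - \frac{40}{7} \approx -5.7143$)
$D = - \frac{40}{7} \approx -5.7143$
$C = - \frac{13}{45}$ ($C = \frac{13}{-45} = 13 \left(- \frac{1}{45}\right) = - \frac{13}{45} \approx -0.28889$)
$n{\left(j,d \right)} = \frac{91}{1800}$ ($n{\left(j,d \right)} = - \frac{13}{45 \left(- \frac{40}{7}\right)} = \left(- \frac{13}{45}\right) \left(- \frac{7}{40}\right) = \frac{91}{1800}$)
$\sqrt{n{\left(x,-8 \right)} - 2812} = \sqrt{\frac{91}{1800} - 2812} = \sqrt{- \frac{5061509}{1800}} = \frac{i \sqrt{10123018}}{60}$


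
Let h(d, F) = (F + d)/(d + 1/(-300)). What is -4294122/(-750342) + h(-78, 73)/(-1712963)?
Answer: 28688346961360481/5012915743063291 ≈ 5.7229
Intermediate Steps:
h(d, F) = (F + d)/(-1/300 + d) (h(d, F) = (F + d)/(d - 1/300) = (F + d)/(-1/300 + d))
-4294122/(-750342) + h(-78, 73)/(-1712963) = -4294122/(-750342) + (300*(73 - 78)/(-1 + 300*(-78)))/(-1712963) = -4294122*(-1/750342) + (300*(-5)/(-1 - 23400))*(-1/1712963) = 715687/125057 + (300*(-5)/(-23401))*(-1/1712963) = 715687/125057 + (300*(-1/23401)*(-5))*(-1/1712963) = 715687/125057 + (1500/23401)*(-1/1712963) = 715687/125057 - 1500/40085047163 = 28688346961360481/5012915743063291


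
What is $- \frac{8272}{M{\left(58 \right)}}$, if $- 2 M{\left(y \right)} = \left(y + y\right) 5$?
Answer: $\frac{4136}{145} \approx 28.524$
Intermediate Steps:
$M{\left(y \right)} = - 5 y$ ($M{\left(y \right)} = - \frac{\left(y + y\right) 5}{2} = - \frac{2 y 5}{2} = - \frac{10 y}{2} = - 5 y$)
$- \frac{8272}{M{\left(58 \right)}} = - \frac{8272}{\left(-5\right) 58} = - \frac{8272}{-290} = \left(-8272\right) \left(- \frac{1}{290}\right) = \frac{4136}{145}$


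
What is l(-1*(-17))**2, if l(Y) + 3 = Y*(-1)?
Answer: 400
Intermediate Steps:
l(Y) = -3 - Y (l(Y) = -3 + Y*(-1) = -3 - Y)
l(-1*(-17))**2 = (-3 - (-1)*(-17))**2 = (-3 - 1*17)**2 = (-3 - 17)**2 = (-20)**2 = 400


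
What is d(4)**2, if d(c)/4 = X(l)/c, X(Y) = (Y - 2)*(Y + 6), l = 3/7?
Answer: 245025/2401 ≈ 102.05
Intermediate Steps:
l = 3/7 (l = 3*(1/7) = 3/7 ≈ 0.42857)
X(Y) = (-2 + Y)*(6 + Y)
d(c) = -1980/(49*c) (d(c) = 4*((-12 + (3/7)**2 + 4*(3/7))/c) = 4*((-12 + 9/49 + 12/7)/c) = 4*(-495/(49*c)) = -1980/(49*c))
d(4)**2 = (-1980/49/4)**2 = (-1980/49*1/4)**2 = (-495/49)**2 = 245025/2401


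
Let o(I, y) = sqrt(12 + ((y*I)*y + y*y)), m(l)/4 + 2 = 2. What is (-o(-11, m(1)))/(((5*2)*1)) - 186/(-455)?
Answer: 186/455 - sqrt(3)/5 ≈ 0.062381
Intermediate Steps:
m(l) = 0 (m(l) = -8 + 4*2 = -8 + 8 = 0)
o(I, y) = sqrt(12 + y**2 + I*y**2) (o(I, y) = sqrt(12 + ((I*y)*y + y**2)) = sqrt(12 + (I*y**2 + y**2)) = sqrt(12 + (y**2 + I*y**2)) = sqrt(12 + y**2 + I*y**2))
(-o(-11, m(1)))/(((5*2)*1)) - 186/(-455) = (-sqrt(12 + 0**2 - 11*0**2))/(((5*2)*1)) - 186/(-455) = (-sqrt(12 + 0 - 11*0))/((10*1)) - 186*(-1/455) = -sqrt(12 + 0 + 0)/10 + 186/455 = -sqrt(12)*(1/10) + 186/455 = -2*sqrt(3)*(1/10) + 186/455 = -sqrt(3)/5 + 186/455 = 186/455 - sqrt(3)/5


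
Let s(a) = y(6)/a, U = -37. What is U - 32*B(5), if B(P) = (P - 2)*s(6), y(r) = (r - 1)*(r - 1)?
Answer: -437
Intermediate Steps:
y(r) = (-1 + r)² (y(r) = (-1 + r)*(-1 + r) = (-1 + r)²)
s(a) = 25/a (s(a) = (-1 + 6)²/a = 5²/a = 25/a)
B(P) = -25/3 + 25*P/6 (B(P) = (P - 2)*(25/6) = (-2 + P)*(25*(⅙)) = (-2 + P)*(25/6) = -25/3 + 25*P/6)
U - 32*B(5) = -37 - 32*(-25/3 + (25/6)*5) = -37 - 32*(-25/3 + 125/6) = -37 - 32*25/2 = -37 - 400 = -437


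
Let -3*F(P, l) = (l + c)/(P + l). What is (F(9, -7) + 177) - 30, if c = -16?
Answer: 905/6 ≈ 150.83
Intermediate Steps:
F(P, l) = -(-16 + l)/(3*(P + l)) (F(P, l) = -(l - 16)/(3*(P + l)) = -(-16 + l)/(3*(P + l)))
(F(9, -7) + 177) - 30 = ((16 - 1*(-7))/(3*(9 - 7)) + 177) - 30 = ((1/3)*(16 + 7)/2 + 177) - 30 = ((1/3)*(1/2)*23 + 177) - 30 = (23/6 + 177) - 30 = 1085/6 - 30 = 905/6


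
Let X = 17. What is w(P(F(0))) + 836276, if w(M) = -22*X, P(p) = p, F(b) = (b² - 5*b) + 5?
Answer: 835902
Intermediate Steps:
F(b) = 5 + b² - 5*b
w(M) = -374 (w(M) = -22*17 = -374)
w(P(F(0))) + 836276 = -374 + 836276 = 835902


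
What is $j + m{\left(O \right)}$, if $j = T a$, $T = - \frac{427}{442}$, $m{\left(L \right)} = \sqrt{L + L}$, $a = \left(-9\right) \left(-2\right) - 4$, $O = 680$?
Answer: $- \frac{2989}{221} + 4 \sqrt{85} \approx 23.353$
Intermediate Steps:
$a = 14$ ($a = 18 - 4 = 14$)
$m{\left(L \right)} = \sqrt{2} \sqrt{L}$ ($m{\left(L \right)} = \sqrt{2 L} = \sqrt{2} \sqrt{L}$)
$T = - \frac{427}{442}$ ($T = \left(-427\right) \frac{1}{442} = - \frac{427}{442} \approx -0.96606$)
$j = - \frac{2989}{221}$ ($j = \left(- \frac{427}{442}\right) 14 = - \frac{2989}{221} \approx -13.525$)
$j + m{\left(O \right)} = - \frac{2989}{221} + \sqrt{2} \sqrt{680} = - \frac{2989}{221} + \sqrt{2} \cdot 2 \sqrt{170} = - \frac{2989}{221} + 4 \sqrt{85}$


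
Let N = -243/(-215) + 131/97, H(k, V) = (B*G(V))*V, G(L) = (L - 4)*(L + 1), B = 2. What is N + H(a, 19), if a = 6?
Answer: 237798736/20855 ≈ 11402.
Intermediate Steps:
G(L) = (1 + L)*(-4 + L) (G(L) = (-4 + L)*(1 + L) = (1 + L)*(-4 + L))
H(k, V) = V*(-8 - 6*V + 2*V²) (H(k, V) = (2*(-4 + V² - 3*V))*V = (-8 - 6*V + 2*V²)*V = V*(-8 - 6*V + 2*V²))
N = 51736/20855 (N = -243*(-1/215) + 131*(1/97) = 243/215 + 131/97 = 51736/20855 ≈ 2.4807)
N + H(a, 19) = 51736/20855 + 2*19*(-4 + 19² - 3*19) = 51736/20855 + 2*19*(-4 + 361 - 57) = 51736/20855 + 2*19*300 = 51736/20855 + 11400 = 237798736/20855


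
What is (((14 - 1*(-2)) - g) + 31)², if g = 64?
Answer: 289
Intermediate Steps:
(((14 - 1*(-2)) - g) + 31)² = (((14 - 1*(-2)) - 1*64) + 31)² = (((14 + 2) - 64) + 31)² = ((16 - 64) + 31)² = (-48 + 31)² = (-17)² = 289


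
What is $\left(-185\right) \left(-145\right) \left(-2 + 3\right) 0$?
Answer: $0$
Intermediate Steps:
$\left(-185\right) \left(-145\right) \left(-2 + 3\right) 0 = 26825 \cdot 1 \cdot 0 = 26825 \cdot 0 = 0$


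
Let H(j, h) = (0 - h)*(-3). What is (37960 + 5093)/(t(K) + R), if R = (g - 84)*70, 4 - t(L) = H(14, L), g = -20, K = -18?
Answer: -43053/7222 ≈ -5.9614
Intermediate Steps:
H(j, h) = 3*h (H(j, h) = -h*(-3) = 3*h)
t(L) = 4 - 3*L
R = -7280 (R = (-20 - 84)*70 = -104*70 = -7280)
(37960 + 5093)/(t(K) + R) = (37960 + 5093)/((4 - 3*(-18)) - 7280) = 43053/((4 + 54) - 7280) = 43053/(58 - 7280) = 43053/(-7222) = 43053*(-1/7222) = -43053/7222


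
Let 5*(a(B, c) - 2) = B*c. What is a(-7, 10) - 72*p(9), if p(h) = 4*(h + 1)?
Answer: -2892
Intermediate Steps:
p(h) = 4 + 4*h (p(h) = 4*(1 + h) = 4 + 4*h)
a(B, c) = 2 + B*c/5 (a(B, c) = 2 + (B*c)/5 = 2 + B*c/5)
a(-7, 10) - 72*p(9) = (2 + (1/5)*(-7)*10) - 72*(4 + 4*9) = (2 - 14) - 72*(4 + 36) = -12 - 72*40 = -12 - 2880 = -2892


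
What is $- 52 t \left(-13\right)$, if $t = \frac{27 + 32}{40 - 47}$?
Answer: $- \frac{39884}{7} \approx -5697.7$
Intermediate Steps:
$t = - \frac{59}{7}$ ($t = \frac{59}{-7} = 59 \left(- \frac{1}{7}\right) = - \frac{59}{7} \approx -8.4286$)
$- 52 t \left(-13\right) = \left(-52\right) \left(- \frac{59}{7}\right) \left(-13\right) = \frac{3068}{7} \left(-13\right) = - \frac{39884}{7}$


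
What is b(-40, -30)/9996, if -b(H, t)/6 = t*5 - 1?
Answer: 151/1666 ≈ 0.090636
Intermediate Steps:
b(H, t) = 6 - 30*t (b(H, t) = -6*(t*5 - 1) = -6*(5*t - 1) = -6*(-1 + 5*t) = 6 - 30*t)
b(-40, -30)/9996 = (6 - 30*(-30))/9996 = (6 + 900)*(1/9996) = 906*(1/9996) = 151/1666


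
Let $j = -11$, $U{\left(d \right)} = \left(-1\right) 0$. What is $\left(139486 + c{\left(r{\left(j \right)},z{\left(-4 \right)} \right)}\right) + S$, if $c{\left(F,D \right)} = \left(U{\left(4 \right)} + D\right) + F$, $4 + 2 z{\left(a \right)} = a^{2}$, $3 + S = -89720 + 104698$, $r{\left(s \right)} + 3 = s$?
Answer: $154453$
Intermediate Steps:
$U{\left(d \right)} = 0$
$r{\left(s \right)} = -3 + s$
$S = 14975$ ($S = -3 + \left(-89720 + 104698\right) = -3 + 14978 = 14975$)
$z{\left(a \right)} = -2 + \frac{a^{2}}{2}$
$c{\left(F,D \right)} = D + F$ ($c{\left(F,D \right)} = \left(0 + D\right) + F = D + F$)
$\left(139486 + c{\left(r{\left(j \right)},z{\left(-4 \right)} \right)}\right) + S = \left(139486 - \left(16 - 8\right)\right) + 14975 = \left(139486 + \left(\left(-2 + \frac{1}{2} \cdot 16\right) - 14\right)\right) + 14975 = \left(139486 + \left(\left(-2 + 8\right) - 14\right)\right) + 14975 = \left(139486 + \left(6 - 14\right)\right) + 14975 = \left(139486 - 8\right) + 14975 = 139478 + 14975 = 154453$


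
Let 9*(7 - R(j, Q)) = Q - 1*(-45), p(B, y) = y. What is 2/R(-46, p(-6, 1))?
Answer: 18/17 ≈ 1.0588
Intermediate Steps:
R(j, Q) = 2 - Q/9 (R(j, Q) = 7 - (Q - 1*(-45))/9 = 7 - (Q + 45)/9 = 7 - (45 + Q)/9 = 7 + (-5 - Q/9) = 2 - Q/9)
2/R(-46, p(-6, 1)) = 2/(2 - ⅑*1) = 2/(2 - ⅑) = 2/(17/9) = 2*(9/17) = 18/17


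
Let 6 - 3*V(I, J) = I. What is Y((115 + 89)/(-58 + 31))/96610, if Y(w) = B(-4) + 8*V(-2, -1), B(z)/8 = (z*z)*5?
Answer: 992/144915 ≈ 0.0068454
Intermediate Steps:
B(z) = 40*z**2 (B(z) = 8*((z*z)*5) = 8*(z**2*5) = 8*(5*z**2) = 40*z**2)
V(I, J) = 2 - I/3
Y(w) = 1984/3 (Y(w) = 40*(-4)**2 + 8*(2 - 1/3*(-2)) = 40*16 + 8*(2 + 2/3) = 640 + 8*(8/3) = 640 + 64/3 = 1984/3)
Y((115 + 89)/(-58 + 31))/96610 = (1984/3)/96610 = (1984/3)*(1/96610) = 992/144915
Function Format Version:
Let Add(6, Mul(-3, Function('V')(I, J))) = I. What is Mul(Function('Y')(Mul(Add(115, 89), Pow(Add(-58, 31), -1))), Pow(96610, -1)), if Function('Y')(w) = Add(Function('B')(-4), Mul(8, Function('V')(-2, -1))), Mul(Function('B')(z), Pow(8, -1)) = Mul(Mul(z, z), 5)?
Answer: Rational(992, 144915) ≈ 0.0068454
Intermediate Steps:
Function('B')(z) = Mul(40, Pow(z, 2)) (Function('B')(z) = Mul(8, Mul(Mul(z, z), 5)) = Mul(8, Mul(Pow(z, 2), 5)) = Mul(8, Mul(5, Pow(z, 2))) = Mul(40, Pow(z, 2)))
Function('V')(I, J) = Add(2, Mul(Rational(-1, 3), I))
Function('Y')(w) = Rational(1984, 3) (Function('Y')(w) = Add(Mul(40, Pow(-4, 2)), Mul(8, Add(2, Mul(Rational(-1, 3), -2)))) = Add(Mul(40, 16), Mul(8, Add(2, Rational(2, 3)))) = Add(640, Mul(8, Rational(8, 3))) = Add(640, Rational(64, 3)) = Rational(1984, 3))
Mul(Function('Y')(Mul(Add(115, 89), Pow(Add(-58, 31), -1))), Pow(96610, -1)) = Mul(Rational(1984, 3), Pow(96610, -1)) = Mul(Rational(1984, 3), Rational(1, 96610)) = Rational(992, 144915)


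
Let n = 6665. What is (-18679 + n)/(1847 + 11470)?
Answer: -12014/13317 ≈ -0.90215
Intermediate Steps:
(-18679 + n)/(1847 + 11470) = (-18679 + 6665)/(1847 + 11470) = -12014/13317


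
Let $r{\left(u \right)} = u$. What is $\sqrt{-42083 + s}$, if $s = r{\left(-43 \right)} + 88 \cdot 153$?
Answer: $i \sqrt{28662} \approx 169.3 i$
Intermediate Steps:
$s = 13421$ ($s = -43 + 88 \cdot 153 = -43 + 13464 = 13421$)
$\sqrt{-42083 + s} = \sqrt{-42083 + 13421} = \sqrt{-28662} = i \sqrt{28662}$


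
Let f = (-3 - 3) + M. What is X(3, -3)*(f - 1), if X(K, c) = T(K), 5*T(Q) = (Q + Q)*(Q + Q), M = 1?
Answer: -216/5 ≈ -43.200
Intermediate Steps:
T(Q) = 4*Q**2/5 (T(Q) = ((Q + Q)*(Q + Q))/5 = ((2*Q)*(2*Q))/5 = (4*Q**2)/5 = 4*Q**2/5)
X(K, c) = 4*K**2/5
f = -5 (f = (-3 - 3) + 1 = -6 + 1 = -5)
X(3, -3)*(f - 1) = ((4/5)*3**2)*(-5 - 1) = ((4/5)*9)*(-6) = (36/5)*(-6) = -216/5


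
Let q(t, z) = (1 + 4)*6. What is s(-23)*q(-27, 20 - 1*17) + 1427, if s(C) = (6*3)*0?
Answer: 1427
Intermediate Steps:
s(C) = 0 (s(C) = 18*0 = 0)
q(t, z) = 30 (q(t, z) = 5*6 = 30)
s(-23)*q(-27, 20 - 1*17) + 1427 = 0*30 + 1427 = 0 + 1427 = 1427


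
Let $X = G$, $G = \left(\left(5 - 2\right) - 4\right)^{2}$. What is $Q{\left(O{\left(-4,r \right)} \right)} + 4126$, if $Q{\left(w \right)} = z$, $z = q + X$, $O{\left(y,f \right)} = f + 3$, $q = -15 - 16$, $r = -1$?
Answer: $4096$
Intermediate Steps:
$q = -31$
$G = 1$ ($G = \left(3 - 4\right)^{2} = \left(-1\right)^{2} = 1$)
$O{\left(y,f \right)} = 3 + f$
$X = 1$
$z = -30$ ($z = -31 + 1 = -30$)
$Q{\left(w \right)} = -30$
$Q{\left(O{\left(-4,r \right)} \right)} + 4126 = -30 + 4126 = 4096$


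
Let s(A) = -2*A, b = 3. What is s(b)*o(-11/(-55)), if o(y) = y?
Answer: -6/5 ≈ -1.2000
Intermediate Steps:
s(b)*o(-11/(-55)) = (-2*3)*(-11/(-55)) = -(-66)*(-1)/55 = -6*⅕ = -6/5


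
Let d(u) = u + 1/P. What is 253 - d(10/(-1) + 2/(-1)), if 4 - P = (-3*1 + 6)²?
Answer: 1326/5 ≈ 265.20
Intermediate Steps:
P = -5 (P = 4 - (-3*1 + 6)² = 4 - (-3 + 6)² = 4 - 1*3² = 4 - 1*9 = 4 - 9 = -5)
d(u) = -⅕ + u (d(u) = u + 1/(-5) = u - ⅕ = -⅕ + u)
253 - d(10/(-1) + 2/(-1)) = 253 - (-⅕ + (10/(-1) + 2/(-1))) = 253 - (-⅕ + (10*(-1) + 2*(-1))) = 253 - (-⅕ + (-10 - 2)) = 253 - (-⅕ - 12) = 253 - 1*(-61/5) = 253 + 61/5 = 1326/5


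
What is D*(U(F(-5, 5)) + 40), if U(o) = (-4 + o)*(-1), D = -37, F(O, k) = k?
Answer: -1443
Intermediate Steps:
U(o) = 4 - o
D*(U(F(-5, 5)) + 40) = -37*((4 - 1*5) + 40) = -37*((4 - 5) + 40) = -37*(-1 + 40) = -37*39 = -1443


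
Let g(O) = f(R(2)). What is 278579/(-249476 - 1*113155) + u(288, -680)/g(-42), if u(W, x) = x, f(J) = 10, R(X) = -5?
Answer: -24937487/362631 ≈ -68.768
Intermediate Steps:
g(O) = 10
278579/(-249476 - 1*113155) + u(288, -680)/g(-42) = 278579/(-249476 - 1*113155) - 680/10 = 278579/(-249476 - 113155) - 680*1/10 = 278579/(-362631) - 68 = 278579*(-1/362631) - 68 = -278579/362631 - 68 = -24937487/362631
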